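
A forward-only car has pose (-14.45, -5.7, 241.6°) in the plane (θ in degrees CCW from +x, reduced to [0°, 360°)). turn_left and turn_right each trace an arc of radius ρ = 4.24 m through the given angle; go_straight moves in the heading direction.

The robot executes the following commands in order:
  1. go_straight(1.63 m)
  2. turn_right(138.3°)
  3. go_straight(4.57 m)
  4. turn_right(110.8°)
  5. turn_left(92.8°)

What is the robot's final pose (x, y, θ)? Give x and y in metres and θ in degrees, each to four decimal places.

(-14.6737, 7.3903, 85.3000°)

set_pose: (x, y, θ) = (-14.4500, -5.7000, 241.6000°), ρ = 4.24
go_straight(1.63): x += 1.63·cos θ, y += 1.63·sin θ → (-15.2253, -7.1338, 241.6000°)
turn_right(138.3°): centre at ρ to the right, rotate −138.3° → (-23.0813, -6.0926, 103.3000°)
go_straight(4.57): x += 4.57·cos θ, y += 4.57·sin θ → (-24.1326, -1.6452, 103.3000°)
turn_right(110.8°): centre at ρ to the right, rotate −110.8° → (-19.4529, 3.5340, -7.5000° ≡ 352.5000°)
turn_left(92.8°): centre at ρ to the left, rotate +92.8° → (-14.6737, 7.3903, 445.3000° ≡ 85.3000°)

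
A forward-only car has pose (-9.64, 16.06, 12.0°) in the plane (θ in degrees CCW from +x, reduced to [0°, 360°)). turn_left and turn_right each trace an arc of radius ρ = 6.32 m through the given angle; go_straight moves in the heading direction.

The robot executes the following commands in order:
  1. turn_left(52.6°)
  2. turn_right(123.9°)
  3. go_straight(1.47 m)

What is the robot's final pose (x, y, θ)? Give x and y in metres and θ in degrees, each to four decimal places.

(6.6489, 18.7828, 300.7000°)

set_pose: (x, y, θ) = (-9.6400, 16.0600, 12.0000°), ρ = 6.32
turn_left(52.6°): centre at ρ to the left, rotate +52.6° → (-5.2449, 19.5310, 64.6000°)
turn_right(123.9°): centre at ρ to the right, rotate −123.9° → (5.8984, 20.0468, -59.3000° ≡ 300.7000°)
go_straight(1.47): x += 1.47·cos θ, y += 1.47·sin θ → (6.6489, 18.7828, 300.7000°)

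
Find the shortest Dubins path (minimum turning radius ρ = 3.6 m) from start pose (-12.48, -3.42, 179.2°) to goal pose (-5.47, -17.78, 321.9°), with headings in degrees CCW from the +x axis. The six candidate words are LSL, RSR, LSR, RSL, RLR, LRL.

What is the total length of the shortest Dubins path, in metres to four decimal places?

Let ψ = atan2(Δy, Δx) = atan2(-14.36, 7.01) = -63.9801° be the start→goal bearing.
Normalize: d = |goal − start| / ρ = 15.979665/3.6 = 4.438796, α = (θ_start − ψ) mod 360° = 243.1801° = 4.244294 rad, β = (θ_goal − ψ) mod 360° = 25.8801° = 0.451694 rad.
Common terms: sin α = -0.892430, cos α = -0.451187, sin β = 0.436490, cos β = 0.899709, cos(α−β) = -0.795473, d² = 19.702909. Work in radians in the unit-radius frame; every candidate has L = ρ·(t + p + q).
LSL: p² = 2 + d² − 2cos(α−β) + 2d(sin α − sin β) = 11.496250; p = √p² = 3.390612; φ = atan2(cos β − cos α, d + sin α − sin β) = 0.409796 rad; t = (φ − α) mod 2π = 2.448687 rad, q = (β − φ) mod 2π = 0.041898 rad → L = 3.6·(2.448687 + 3.390612 + 0.041898) = 3.6·5.881197 = 21.172309 m
RSR: p² = 2 + d² − 2cos(α−β) + 2d(sin β − sin α) = 35.091462; p = √p² = 5.923805; φ = atan2(cos α − cos β, d − sin α + sin β) = -0.230070 rad; t = (α − φ) mod 2π = 4.474364 rad, q = (φ − β) mod 2π = 5.601422 rad → L = 3.6·(4.474364 + 5.923805 + 5.601422) = 3.6·15.999590 = 57.598526 m
LSR: p² = d² − 2 + 2cos(α−β) + 2d(sin α + sin β) = 12.064318; p = √p² = 3.473373; φ = atan2(−cos α − cos β, d + sin α + sin β) − atan2(−2, p) = 0.410301 rad; t = (φ − α) mod 2π = 2.449192 rad, q = (φ − β) mod 2π = 6.241793 rad → L = 3.6·(2.449192 + 3.473373 + 6.241793) = 3.6·12.164358 = 43.791689 m
RSL: p² = d² − 2 + 2cos(α−β) − 2d(sin α + sin β) = 20.159606; p = √p² = 4.489945; φ = atan2(cos α + cos β, d − sin α − sin β) − atan2(2, p) = -0.327677 rad; t = (α − φ) mod 2π = 4.571971 rad, q = (β − φ) mod 2π = 0.779371 rad → L = 3.6·(4.571971 + 4.489945 + 0.779371) = 3.6·9.841287 = 35.428632 m
RLR: c = (6 − d² + 2cos(α−β) + 2d(sin α − sin β))/8 = -3.386433, |c| > 1 → infeasible
LRL: c = (6 − d² + 2cos(α−β) − 2d(sin α − sin β))/8 = -0.437031; p = 2π − arccos c = 4.260094 rad; φ = atan2(cos β − cos α, d + sin α − sin β) = 0.409796 rad; t = (φ − α + p/2) mod 2π = 4.578734 rad, q = (β − α − t + p) mod 2π = 2.171944 rad → L = 3.6·(4.578734 + 4.260094 + 2.171944) = 3.6·11.010772 = 39.638779 m
Shortest: LSL with L = 21.172309 m ≈ 21.1723 m

21.1723 m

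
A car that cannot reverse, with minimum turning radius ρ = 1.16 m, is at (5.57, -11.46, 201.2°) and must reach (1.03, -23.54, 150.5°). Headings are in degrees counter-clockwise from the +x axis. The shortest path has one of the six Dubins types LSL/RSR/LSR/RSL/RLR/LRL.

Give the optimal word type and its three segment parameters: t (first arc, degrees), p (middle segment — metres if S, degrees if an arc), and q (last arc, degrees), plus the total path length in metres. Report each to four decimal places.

Let ψ = atan2(Δy, Δx) = atan2(-12.08, -4.54) = -110.5976° be the start→goal bearing.
Normalize: d = |goal − start| / ρ = 12.904960/1.16 = 11.124966, α = (θ_start − ψ) mod 360° = 311.7976° = 5.441895 rad, β = (θ_goal − ψ) mod 360° = 261.0976° = 4.557013 rad.
Common terms: sin α = -0.745504, cos α = 0.666501, sin β = -0.987953, cos β = -0.154751, cos(α−β) = 0.633381, d² = 123.764863. Work in radians in the unit-radius frame; every candidate has L = ρ·(t + p + q).
LSL: p² = 2 + d² − 2cos(α−β) + 2d(sin α − sin β) = 129.892591; p = √p² = 11.397043; φ = atan2(cos β − cos α, d + sin α − sin β) = -0.072121 rad; t = (φ − α) mod 2π = 0.769169 rad, q = (β − φ) mod 2π = 4.629134 rad → L = 1.16·(0.769169 + 11.397043 + 4.629134) = 1.16·16.795346 = 19.482602 m
RSR: p² = 2 + d² − 2cos(α−β) + 2d(sin β − sin α) = 119.103612; p = √p² = 10.913460; φ = atan2(cos α − cos β, d − sin α + sin β) = 0.075323 rad; t = (α − φ) mod 2π = 5.366572 rad, q = (φ − β) mod 2π = 1.801495 rad → L = 1.16·(5.366572 + 10.913460 + 1.801495) = 1.16·18.081527 = 20.974572 m
LSR: p² = d² − 2 + 2cos(α−β) + 2d(sin α + sin β) = 84.462322; p = √p² = 9.190339; φ = atan2(−cos α − cos β, d + sin α + sin β) − atan2(−2, p) = 0.159842 rad; t = (φ − α) mod 2π = 1.001132 rad, q = (φ − β) mod 2π = 1.886014 rad → L = 1.16·(1.001132 + 9.190339 + 1.886014) = 1.16·12.077485 = 14.009883 m
RSL: p² = d² − 2 + 2cos(α−β) − 2d(sin α + sin β) = 161.600928; p = √p² = 12.712235; φ = atan2(cos α + cos β, d − sin α − sin β) − atan2(2, p) = -0.116272 rad; t = (α − φ) mod 2π = 5.558167 rad, q = (β − φ) mod 2π = 4.673285 rad → L = 1.16·(5.558167 + 12.712235 + 4.673285) = 1.16·22.943687 = 26.614677 m
RLR: c = (6 − d² + 2cos(α−β) + 2d(sin α − sin β))/8 = -13.887952, |c| > 1 → infeasible
LRL: c = (6 − d² + 2cos(α−β) − 2d(sin α − sin β))/8 = -15.236574, |c| > 1 → infeasible
Shortest: LSR with L = 14.009883 m ≈ 14.0099 m
Convert LSR to answer units (arcs ×180/π): t = 1.001132·180/π = 57.3607°, p = ρ·p = 1.16·9.190339 = 10.6608 m, q = 1.886014·180/π = 108.0607°, L = 14.0099 m.

LSR: t = 57.3607°, p = 10.6608 m, q = 108.0607°, L = 14.0099 m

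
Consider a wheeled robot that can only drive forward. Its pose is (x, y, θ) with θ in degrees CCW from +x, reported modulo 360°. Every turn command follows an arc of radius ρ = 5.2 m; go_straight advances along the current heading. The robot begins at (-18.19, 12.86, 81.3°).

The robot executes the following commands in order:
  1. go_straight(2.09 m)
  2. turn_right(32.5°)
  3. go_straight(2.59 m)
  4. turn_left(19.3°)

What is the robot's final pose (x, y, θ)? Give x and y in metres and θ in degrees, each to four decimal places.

set_pose: (x, y, θ) = (-18.1900, 12.8600, 81.3000°), ρ = 5.2
go_straight(2.09): x += 2.09·cos θ, y += 2.09·sin θ → (-17.8739, 14.9260, 81.3000°)
turn_right(32.5°): centre at ρ to the right, rotate −32.5° → (-16.6463, 17.5646, 48.8000°)
go_straight(2.59): x += 2.59·cos θ, y += 2.59·sin θ → (-14.9402, 19.5133, 48.8000°)
turn_left(19.3°): centre at ρ to the left, rotate +19.3° → (-14.0281, 20.9990, 68.1000°)

(-14.0281, 20.9990, 68.1000°)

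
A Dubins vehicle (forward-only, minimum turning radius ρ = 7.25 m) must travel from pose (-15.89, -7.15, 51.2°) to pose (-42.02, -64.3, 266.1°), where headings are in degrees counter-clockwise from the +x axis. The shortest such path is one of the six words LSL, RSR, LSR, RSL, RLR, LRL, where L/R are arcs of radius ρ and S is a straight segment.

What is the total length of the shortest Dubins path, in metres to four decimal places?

Let ψ = atan2(Δy, Δx) = atan2(-57.15, -26.13) = -114.5707° be the start→goal bearing.
Normalize: d = |goal − start| / ρ = 62.840269/7.25 = 8.667623, α = (θ_start − ψ) mod 360° = 165.7707° = 2.893245 rad, β = (θ_goal − ψ) mod 360° = 20.6707° = 0.360772 rad.
Common terms: sin α = 0.245803, cos α = -0.969320, sin β = 0.352997, cos β = 0.935625, cos(α−β) = -0.820152, d² = 75.127694. Work in radians in the unit-radius frame; every candidate has L = ρ·(t + p + q).
LSL: p² = 2 + d² − 2cos(α−β) + 2d(sin α − sin β) = 76.909760; p = √p² = 8.769821; φ = atan2(cos β − cos α, d + sin α − sin β) = 0.218961 rad; t = (φ − α) mod 2π = 3.608902 rad, q = (β − φ) mod 2π = 0.141811 rad → L = 7.25·(3.608902 + 8.769821 + 0.141811) = 7.25·12.520534 = 90.773868 m
RSR: p² = 2 + d² − 2cos(α−β) + 2d(sin β − sin α) = 80.626235; p = √p² = 8.979211; φ = atan2(cos α − cos β, d − sin α + sin β) = -0.213775 rad; t = (α − φ) mod 2π = 3.107020 rad, q = (φ − β) mod 2π = 5.708638 rad → L = 7.25·(3.107020 + 8.979211 + 5.708638) = 7.25·17.794869 = 129.012802 m
LSR: p² = d² − 2 + 2cos(α−β) + 2d(sin α + sin β) = 81.867727; p = √p² = 9.048079; φ = atan2(−cos α − cos β, d + sin α + sin β) − atan2(−2, p) = 0.221180 rad; t = (φ − α) mod 2π = 3.611120 rad, q = (φ − β) mod 2π = 6.143593 rad → L = 7.25·(3.611120 + 9.048079 + 6.143593) = 7.25·18.802791 = 136.320238 m
RSL: p² = d² − 2 + 2cos(α−β) − 2d(sin α + sin β) = 61.107053; p = √p² = 7.817100; φ = atan2(cos α + cos β, d − sin α − sin β) − atan2(2, p) = -0.254652 rad; t = (α − φ) mod 2π = 3.147897 rad, q = (β − φ) mod 2π = 0.615425 rad → L = 7.25·(3.147897 + 7.817100 + 0.615425) = 7.25·11.580422 = 83.958058 m
RLR: c = (6 − d² + 2cos(α−β) + 2d(sin α − sin β))/8 = -9.078279, |c| > 1 → infeasible
LRL: c = (6 − d² + 2cos(α−β) − 2d(sin α − sin β))/8 = -8.613720, |c| > 1 → infeasible
Shortest: RSL with L = 83.958058 m ≈ 83.9581 m

83.9581 m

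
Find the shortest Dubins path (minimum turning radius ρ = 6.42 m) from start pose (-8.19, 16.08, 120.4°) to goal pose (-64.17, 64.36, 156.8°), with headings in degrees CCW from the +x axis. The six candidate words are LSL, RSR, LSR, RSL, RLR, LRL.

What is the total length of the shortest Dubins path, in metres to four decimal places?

Let ψ = atan2(Δy, Δx) = atan2(48.28, -55.98) = 139.2238° be the start→goal bearing.
Normalize: d = |goal − start| / ρ = 73.923736/6.42 = 11.514601, α = (θ_start − ψ) mod 360° = 341.1762° = 5.954647 rad, β = (θ_goal − ψ) mod 360° = 17.5762° = 0.306762 rad.
Common terms: sin α = -0.322660, cos α = 0.946515, sin β = 0.301973, cos β = 0.953316, cos(α−β) = 0.804894, d² = 132.586029. Work in radians in the unit-radius frame; every candidate has L = ρ·(t + p + q).
LSL: p² = 2 + d² − 2cos(α−β) + 2d(sin α − sin β) = 118.591447; p = √p² = 10.889970; φ = atan2(cos β − cos α, d + sin α − sin β) = 0.000625 rad; t = (φ − α) mod 2π = 0.329163 rad, q = (β − φ) mod 2π = 0.306137 rad → L = 6.42·(0.329163 + 10.889970 + 0.306137) = 6.42·11.525270 = 73.992232 m
RSR: p² = 2 + d² − 2cos(α−β) + 2d(sin β − sin α) = 147.361036; p = √p² = 12.139235; φ = atan2(cos α − cos β, d − sin α + sin β) = -0.000560 rad; t = (α − φ) mod 2π = 5.955208 rad, q = (φ − β) mod 2π = 5.975863 rad → L = 6.42·(5.955208 + 12.139235 + 5.975863) = 6.42·24.070306 = 154.531366 m
LSR: p² = d² − 2 + 2cos(α−β) + 2d(sin α + sin β) = 131.719424; p = √p² = 11.476908; φ = atan2(−cos α − cos β, d + sin α + sin β) − atan2(−2, p) = 0.008721 rad; t = (φ − α) mod 2π = 0.337259 rad, q = (φ − β) mod 2π = 5.985145 rad → L = 6.42·(0.337259 + 11.476908 + 5.985145) = 6.42·17.799313 = 114.271586 m
RSL: p² = d² − 2 + 2cos(α−β) − 2d(sin α + sin β) = 132.672209; p = √p² = 11.518342; φ = atan2(cos α + cos β, d − sin α − sin β) − atan2(2, p) = -0.008690 rad; t = (α − φ) mod 2π = 5.963337 rad, q = (β − φ) mod 2π = 0.315452 rad → L = 6.42·(5.963337 + 11.518342 + 0.315452) = 6.42·17.797131 = 114.257583 m
RLR: c = (6 − d² + 2cos(α−β) + 2d(sin α − sin β))/8 = -17.420130, |c| > 1 → infeasible
LRL: c = (6 − d² + 2cos(α−β) − 2d(sin α − sin β))/8 = -13.823931, |c| > 1 → infeasible
Shortest: LSL with L = 73.992232 m ≈ 73.9922 m

73.9922 m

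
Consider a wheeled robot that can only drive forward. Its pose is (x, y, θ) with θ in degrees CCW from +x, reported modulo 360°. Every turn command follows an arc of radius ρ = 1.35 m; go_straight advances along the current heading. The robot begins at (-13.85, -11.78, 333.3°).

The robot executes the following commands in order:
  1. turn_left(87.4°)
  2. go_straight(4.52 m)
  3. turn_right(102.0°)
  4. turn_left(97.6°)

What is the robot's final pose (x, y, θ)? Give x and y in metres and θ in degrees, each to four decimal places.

(-5.7717, -6.6742, 56.3000°)

set_pose: (x, y, θ) = (-13.8500, -11.7800, 333.3000°), ρ = 1.35
turn_left(87.4°): centre at ρ to the left, rotate +87.4° → (-12.0661, -11.2346, 420.7000° ≡ 60.7000°)
go_straight(4.52): x += 4.52·cos θ, y += 4.52·sin θ → (-9.8541, -7.2929, 60.7000°)
turn_right(102.0°): centre at ρ to the right, rotate −102.0° → (-7.7858, -6.9393, -41.3000° ≡ 318.7000°)
turn_left(97.6°): centre at ρ to the left, rotate +97.6° → (-5.7717, -6.6742, 416.3000° ≡ 56.3000°)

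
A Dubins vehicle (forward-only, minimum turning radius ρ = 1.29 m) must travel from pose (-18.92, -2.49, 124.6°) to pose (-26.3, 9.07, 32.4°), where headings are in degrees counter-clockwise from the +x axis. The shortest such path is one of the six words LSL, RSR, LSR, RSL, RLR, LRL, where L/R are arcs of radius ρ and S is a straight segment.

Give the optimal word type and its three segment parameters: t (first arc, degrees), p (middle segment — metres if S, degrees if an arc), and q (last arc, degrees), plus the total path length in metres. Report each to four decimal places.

LSR: t = 3.9441°, p = 12.2687 m, q = 96.1441°, L = 14.5222 m

Let ψ = atan2(Δy, Δx) = atan2(11.56, -7.38) = 122.5545° be the start→goal bearing.
Normalize: d = |goal − start| / ρ = 13.714882/1.29 = 10.631692, α = (θ_start − ψ) mod 360° = 2.0455° = 0.035701 rad, β = (θ_goal − ψ) mod 360° = 269.8455° = 4.709692 rad.
Common terms: sin α = 0.035693, cos α = 0.999363, sin β = -0.999996, cos β = -0.002697, cos(α−β) = -0.038388, d² = 113.032871. Work in radians in the unit-radius frame; every candidate has L = ρ·(t + p + q).
LSL: p² = 2 + d² − 2cos(α−β) + 2d(sin α − sin β) = 137.131910; p = √p² = 11.710333; φ = atan2(cos β − cos α, d + sin α − sin β) = -0.085675 rad; t = (φ − α) mod 2π = 6.161809 rad, q = (β − φ) mod 2π = 4.795368 rad → L = 1.29·(6.161809 + 11.710333 + 4.795368) = 1.29·22.667510 = 29.241089 m
RSR: p² = 2 + d² − 2cos(α−β) + 2d(sin β − sin α) = 93.087383; p = √p² = 9.648180; φ = atan2(cos α − cos β, d − sin α + sin β) = 0.104048 rad; t = (α − φ) mod 2π = 6.214838 rad, q = (φ − β) mod 2π = 1.677540 rad → L = 1.29·(6.214838 + 9.648180 + 1.677540) = 1.29·17.540559 = 22.627321 m
LSR: p² = d² − 2 + 2cos(α−β) + 2d(sin α + sin β) = 90.451746; p = √p² = 9.510612; φ = atan2(−cos α − cos β, d + sin α + sin β) − atan2(−2, p) = 0.104539 rad; t = (φ − α) mod 2π = 0.068838 rad, q = (φ − β) mod 2π = 1.678031 rad → L = 1.29·(0.068838 + 9.510612 + 1.678031) = 1.29·11.257481 = 14.522151 m
RSL: p² = d² − 2 + 2cos(α−β) − 2d(sin α + sin β) = 131.460444; p = √p² = 11.465620; φ = atan2(cos α + cos β, d − sin α − sin β) − atan2(2, p) = -0.086958 rad; t = (α − φ) mod 2π = 0.122659 rad, q = (β − φ) mod 2π = 4.796651 rad → L = 1.29·(0.122659 + 11.465620 + 4.796651) = 1.29·16.384930 = 21.136560 m
RLR: c = (6 − d² + 2cos(α−β) + 2d(sin α − sin β))/8 = -10.635923, |c| > 1 → infeasible
LRL: c = (6 − d² + 2cos(α−β) − 2d(sin α − sin β))/8 = -16.141489, |c| > 1 → infeasible
Shortest: LSR with L = 14.522151 m ≈ 14.5222 m
Convert LSR to answer units (arcs ×180/π): t = 0.068838·180/π = 3.9441°, p = ρ·p = 1.29·9.510612 = 12.2687 m, q = 1.678031·180/π = 96.1441°, L = 14.5222 m.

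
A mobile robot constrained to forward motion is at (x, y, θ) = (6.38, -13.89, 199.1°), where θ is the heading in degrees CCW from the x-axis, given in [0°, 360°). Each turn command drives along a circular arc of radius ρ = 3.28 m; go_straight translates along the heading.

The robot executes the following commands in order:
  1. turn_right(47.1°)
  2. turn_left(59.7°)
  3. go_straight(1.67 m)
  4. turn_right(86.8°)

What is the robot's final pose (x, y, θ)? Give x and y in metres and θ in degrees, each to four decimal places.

set_pose: (x, y, θ) = (6.3800, -13.8900, 199.1000°), ρ = 3.28
turn_right(47.1°): centre at ρ to the right, rotate −47.1° → (3.7669, -13.6866, 152.0000°)
turn_left(59.7°): centre at ρ to the left, rotate +59.7° → (0.5034, -13.7920, 211.7000°)
go_straight(1.67): x += 1.67·cos θ, y += 1.67·sin θ → (-0.9174, -14.6696, 211.7000°)
turn_right(86.8°): centre at ρ to the right, rotate −86.8° → (-5.3311, -13.7556, 124.9000°)

(-5.3311, -13.7556, 124.9000°)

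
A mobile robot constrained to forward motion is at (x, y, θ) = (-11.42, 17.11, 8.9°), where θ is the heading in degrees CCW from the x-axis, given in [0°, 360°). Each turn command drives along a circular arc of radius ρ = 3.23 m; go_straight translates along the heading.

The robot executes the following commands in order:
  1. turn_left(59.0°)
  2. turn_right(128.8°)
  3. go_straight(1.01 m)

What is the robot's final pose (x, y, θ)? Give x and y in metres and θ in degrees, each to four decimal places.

set_pose: (x, y, θ) = (-11.4200, 17.1100, 8.9000°), ρ = 3.23
turn_left(59.0°): centre at ρ to the left, rotate +59.0° → (-8.9270, 19.0859, 67.9000°)
turn_right(128.8°): centre at ρ to the right, rotate −128.8° → (-3.1121, 19.4416, -60.9000° ≡ 299.1000°)
go_straight(1.01): x += 1.01·cos θ, y += 1.01·sin θ → (-2.6209, 18.5591, 299.1000°)

(-2.6209, 18.5591, 299.1000°)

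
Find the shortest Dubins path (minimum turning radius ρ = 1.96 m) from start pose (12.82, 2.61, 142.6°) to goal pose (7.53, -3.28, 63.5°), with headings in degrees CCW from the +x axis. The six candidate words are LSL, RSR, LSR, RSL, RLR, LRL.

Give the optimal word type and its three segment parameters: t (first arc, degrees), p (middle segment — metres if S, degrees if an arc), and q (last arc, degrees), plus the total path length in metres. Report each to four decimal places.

LSL: t = 67.9752°, p = 6.7989 m, q = 212.9248°, L = 16.4081 m

Let ψ = atan2(Δy, Δx) = atan2(-5.89, -5.29) = -131.9280° be the start→goal bearing.
Normalize: d = |goal − start| / ρ = 7.916830/1.96 = 4.039199, α = (θ_start − ψ) mod 360° = 274.5280° = 4.791418 rad, β = (θ_goal − ψ) mod 360° = 195.4280° = 3.410863 rad.
Common terms: sin α = -0.996879, cos α = 0.078947, sin β = -0.266028, cos β = -0.963965, cos(α−β) = 0.189095, d² = 16.315129. Work in radians in the unit-radius frame; every candidate has L = ρ·(t + p + q).
LSL: p² = 2 + d² − 2cos(α−β) + 2d(sin α − sin β) = 12.032833; p = √p² = 3.468837; φ = atan2(cos β − cos α, d + sin α − sin β) = -0.305376 rad; t = (φ − α) mod 2π = 1.186391 rad, q = (β − φ) mod 2π = 3.716239 rad → L = 1.96·(1.186391 + 3.468837 + 3.716239) = 1.96·8.371467 = 16.408076 m
RSR: p² = 2 + d² − 2cos(α−β) + 2d(sin β − sin α) = 23.841043; p = √p² = 4.882729; φ = atan2(cos α − cos β, d − sin α + sin β) = 0.215250 rad; t = (α − φ) mod 2π = 4.576168 rad, q = (φ − β) mod 2π = 3.087573 rad → L = 1.96·(4.576168 + 4.882729 + 3.087573) = 1.96·12.546470 = 24.591081 m
LSR: p² = d² − 2 + 2cos(α−β) + 2d(sin α + sin β) = 4.491057; p = √p² = 2.119211; φ = atan2(−cos α − cos β, d + sin α + sin β) − atan2(−2, p) = 1.065059 rad; t = (φ − α) mod 2π = 2.556826 rad, q = (φ − β) mod 2π = 3.937382 rad → L = 1.96·(2.556826 + 2.119211 + 3.937382) = 1.96·8.613419 = 16.882302 m
RSL: p² = d² − 2 + 2cos(α−β) − 2d(sin α + sin β) = 24.895583; p = √p² = 4.989547; φ = atan2(cos α + cos β, d − sin α − sin β) − atan2(2, p) = -0.546622 rad; t = (α − φ) mod 2π = 5.338040 rad, q = (β − φ) mod 2π = 3.957485 rad → L = 1.96·(5.338040 + 4.989547 + 3.957485) = 1.96·14.285072 = 27.998742 m
RLR: c = (6 − d² + 2cos(α−β) + 2d(sin α − sin β))/8 = -1.980130, |c| > 1 → infeasible
LRL: c = (6 − d² + 2cos(α−β) − 2d(sin α − sin β))/8 = -0.504104; p = 2π − arccos c = 4.184045 rad; φ = atan2(cos β − cos α, d + sin α − sin β) = -0.305376 rad; t = (φ − α + p/2) mod 2π = 3.278413 rad, q = (β − α − t + p) mod 2π = 5.808261 rad → L = 1.96·(3.278413 + 4.184045 + 5.808261) = 1.96·13.270719 = 26.010609 m
Shortest: LSL with L = 16.408076 m ≈ 16.4081 m
Convert LSL to answer units (arcs ×180/π): t = 1.186391·180/π = 67.9752°, p = ρ·p = 1.96·3.468837 = 6.7989 m, q = 3.716239·180/π = 212.9248°, L = 16.4081 m.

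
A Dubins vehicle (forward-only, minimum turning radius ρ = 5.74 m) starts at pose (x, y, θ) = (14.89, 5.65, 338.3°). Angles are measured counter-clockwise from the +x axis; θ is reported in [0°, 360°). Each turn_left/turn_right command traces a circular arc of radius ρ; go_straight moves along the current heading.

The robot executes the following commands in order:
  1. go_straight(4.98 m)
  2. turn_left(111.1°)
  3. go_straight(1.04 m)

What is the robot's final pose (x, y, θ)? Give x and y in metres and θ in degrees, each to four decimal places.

(27.3900, 10.1217, 89.4000°)

set_pose: (x, y, θ) = (14.8900, 5.6500, 338.3000°), ρ = 5.74
go_straight(4.98): x += 4.98·cos θ, y += 4.98·sin θ → (19.5171, 3.8087, 338.3000°)
turn_left(111.1°): centre at ρ to the left, rotate +111.1° → (27.3791, 9.0818, 449.4000° ≡ 89.4000°)
go_straight(1.04): x += 1.04·cos θ, y += 1.04·sin θ → (27.3900, 10.1217, 89.4000°)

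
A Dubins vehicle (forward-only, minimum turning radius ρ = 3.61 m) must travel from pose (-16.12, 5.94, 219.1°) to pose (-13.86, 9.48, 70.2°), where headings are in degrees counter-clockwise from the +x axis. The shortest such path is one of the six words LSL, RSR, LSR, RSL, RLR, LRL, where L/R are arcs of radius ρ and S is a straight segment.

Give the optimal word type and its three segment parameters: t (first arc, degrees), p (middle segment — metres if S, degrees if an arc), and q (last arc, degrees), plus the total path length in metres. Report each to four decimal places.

RLR: t = 9.1979°, p = 293.2081°, q = 72.9102°, L = 23.6473 m

Let ψ = atan2(Δy, Δx) = atan2(3.54, 2.26) = 57.4451° be the start→goal bearing.
Normalize: d = |goal − start| / ρ = 4.199905/3.61 = 1.163409, α = (θ_start − ψ) mod 360° = 161.6549° = 2.821410 rad, β = (θ_goal − ψ) mod 360° = 12.7549° = 0.222615 rad.
Common terms: sin α = 0.314740, cos α = -0.949178, sin β = 0.220781, cos β = 0.975323, cos(α−β) = -0.856267, d² = 1.353519. Work in radians in the unit-radius frame; every candidate has L = ρ·(t + p + q).
LSL: p² = 2 + d² − 2cos(α−β) + 2d(sin α − sin β) = 5.284679; p = √p² = 2.298843; φ = atan2(cos β − cos α, d + sin α − sin β) = 0.992072 rad; t = (φ − α) mod 2π = 4.453847 rad, q = (β − φ) mod 2π = 5.513729 rad → L = 3.61·(4.453847 + 2.298843 + 5.513729) = 3.61·12.266418 = 44.281770 m
RSR: p² = 2 + d² − 2cos(α−β) + 2d(sin β − sin α) = 4.847428; p = √p² = 2.201688; φ = atan2(cos α − cos β, d − sin α + sin β) = -1.063586 rad; t = (α − φ) mod 2π = 3.884996 rad, q = (φ − β) mod 2π = 4.996985 rad → L = 3.61·(3.884996 + 2.201688 + 4.996985) = 3.61·11.083668 = 40.012042 m
LSR: p² = d² − 2 + 2cos(α−β) + 2d(sin α + sin β) = -1.112956 < 0 → infeasible
RSL: p² = d² − 2 + 2cos(α−β) − 2d(sin α + sin β) = -3.605073 < 0 → infeasible
RLR: c = (6 − d² + 2cos(α−β) + 2d(sin α − sin β))/8 = 0.394071; p = 2π − arccos c = 5.117446 rad; φ = atan2(cos α − cos β, d − sin α + sin β) = -1.063586 rad; t = (α − φ + p/2) mod 2π = 0.160534 rad, q = (α − β − t + p) mod 2π = 1.272522 rad → L = 3.61·(0.160534 + 5.117446 + 1.272522) = 3.61·6.550503 = 23.647314 m
LRL: c = (6 − d² + 2cos(α−β) − 2d(sin α − sin β))/8 = 0.339415; p = 2π − arccos c = 5.058684 rad; φ = atan2(cos β − cos α, d + sin α − sin β) = 0.992072 rad; t = (φ − α + p/2) mod 2π = 0.700004 rad, q = (β − α − t + p) mod 2π = 1.759885 rad → L = 3.61·(0.700004 + 5.058684 + 1.759885) = 3.61·7.518573 = 27.142048 m
Shortest: RLR with L = 23.647314 m ≈ 23.6473 m
Convert RLR to answer units (arcs ×180/π): t = 0.160534·180/π = 9.1979°, p = 5.117446·180/π = 293.2081°, q = 1.272522·180/π = 72.9102°, L = 23.6473 m.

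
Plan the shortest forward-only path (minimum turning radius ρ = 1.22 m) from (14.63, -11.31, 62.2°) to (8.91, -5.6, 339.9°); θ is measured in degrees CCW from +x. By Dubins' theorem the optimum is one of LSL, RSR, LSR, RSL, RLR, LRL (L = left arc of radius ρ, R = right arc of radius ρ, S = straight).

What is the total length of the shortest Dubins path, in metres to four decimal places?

12.0530 m

Let ψ = atan2(Δy, Δx) = atan2(5.71, -5.72) = 135.0501° be the start→goal bearing.
Normalize: d = |goal − start| / ρ = 8.082234/1.22 = 6.624782, α = (θ_start − ψ) mod 360° = 287.1499° = 5.011711 rad, β = (θ_goal − ψ) mod 360° = 204.8499° = 3.575305 rad.
Common terms: sin α = -0.955537, cos α = 0.294872, sin β = -0.420242, cos β = -0.907412, cos(α−β) = 0.133986, d² = 43.887732. Work in radians in the unit-radius frame; every candidate has L = ρ·(t + p + q).
LSL: p² = 2 + d² − 2cos(α−β) + 2d(sin α − sin β) = 38.527339; p = √p² = 6.207040; φ = atan2(cos β − cos α, d + sin α − sin β) = -0.194929 rad; t = (φ − α) mod 2π = 1.076546 rad, q = (β − φ) mod 2π = 3.770234 rad → L = 1.22·(1.076546 + 6.207040 + 3.770234) = 1.22·11.053819 = 13.485659 m
RSR: p² = 2 + d² − 2cos(α−β) + 2d(sin β − sin α) = 52.712179; p = √p² = 7.260315; φ = atan2(cos α − cos β, d − sin α + sin β) = 0.166363 rad; t = (α − φ) mod 2π = 4.845348 rad, q = (φ − β) mod 2π = 2.874244 rad → L = 1.22·(4.845348 + 7.260315 + 2.874244) = 1.22·14.979907 = 18.275486 m
LSR: p² = d² − 2 + 2cos(α−β) + 2d(sin α + sin β) = 23.927236; p = √p² = 4.891547; φ = atan2(−cos α − cos β, d + sin α + sin β) − atan2(−2, p) = 0.504299 rad; t = (φ − α) mod 2π = 1.775774 rad, q = (φ − β) mod 2π = 3.212180 rad → L = 1.22·(1.775774 + 4.891547 + 3.212180) = 1.22·9.879501 = 12.052991 m
RSL: p² = d² − 2 + 2cos(α−β) − 2d(sin α + sin β) = 60.384172; p = √p² = 7.770725; φ = atan2(cos α + cos β, d − sin α − sin β) − atan2(2, p) = -0.328322 rad; t = (α − φ) mod 2π = 5.340033 rad, q = (β − φ) mod 2π = 3.903627 rad → L = 1.22·(5.340033 + 7.770725 + 3.903627) = 1.22·17.014385 = 20.757549 m
RLR: c = (6 − d² + 2cos(α−β) + 2d(sin α − sin β))/8 = -5.589022, |c| > 1 → infeasible
LRL: c = (6 − d² + 2cos(α−β) − 2d(sin α − sin β))/8 = -3.815917, |c| > 1 → infeasible
Shortest: LSR with L = 12.052991 m ≈ 12.0530 m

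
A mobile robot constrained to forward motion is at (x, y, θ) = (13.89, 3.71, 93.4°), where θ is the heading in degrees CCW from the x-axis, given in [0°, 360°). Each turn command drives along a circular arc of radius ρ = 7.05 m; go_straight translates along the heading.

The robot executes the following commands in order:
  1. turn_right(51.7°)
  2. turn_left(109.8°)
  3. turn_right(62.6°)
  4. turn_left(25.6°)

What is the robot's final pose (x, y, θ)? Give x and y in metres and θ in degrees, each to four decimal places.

(10.5936, 30.2413, 114.5000°)

set_pose: (x, y, θ) = (13.8900, 3.7100, 93.4000°), ρ = 7.05
turn_right(51.7°): centre at ρ to the right, rotate −51.7° → (16.2377, 9.3919, 41.7000°)
turn_left(109.8°): centre at ρ to the left, rotate +109.8° → (14.9118, 20.8514, 151.5000°)
turn_right(62.6°): centre at ρ to the right, rotate −62.6° → (11.2271, 27.1824, 88.9000°)
turn_left(25.6°): centre at ρ to the left, rotate +25.6° → (10.5936, 30.2413, 114.5000°)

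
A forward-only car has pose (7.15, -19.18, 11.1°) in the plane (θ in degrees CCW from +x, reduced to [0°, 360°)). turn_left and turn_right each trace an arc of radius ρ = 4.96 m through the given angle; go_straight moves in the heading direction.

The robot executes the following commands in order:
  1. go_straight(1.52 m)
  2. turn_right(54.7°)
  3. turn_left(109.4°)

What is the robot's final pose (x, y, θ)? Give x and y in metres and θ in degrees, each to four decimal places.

set_pose: (x, y, θ) = (7.1500, -19.1800, 11.1000°), ρ = 4.96
go_straight(1.52): x += 1.52·cos θ, y += 1.52·sin θ → (8.6416, -18.8874, 11.1000°)
turn_right(54.7°): centre at ρ to the right, rotate −54.7° → (13.0170, -20.1627, -43.6000° ≡ 316.4000°)
turn_left(109.4°): centre at ρ to the left, rotate +109.4° → (20.9616, -18.6040, 425.8000° ≡ 65.8000°)

(20.9616, -18.6040, 65.8000°)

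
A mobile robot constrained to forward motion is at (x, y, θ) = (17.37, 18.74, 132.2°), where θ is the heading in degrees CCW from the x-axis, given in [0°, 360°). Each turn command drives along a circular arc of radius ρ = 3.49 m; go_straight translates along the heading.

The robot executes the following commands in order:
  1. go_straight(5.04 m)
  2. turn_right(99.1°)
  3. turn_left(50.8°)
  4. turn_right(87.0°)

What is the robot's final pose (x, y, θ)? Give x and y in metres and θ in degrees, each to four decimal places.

set_pose: (x, y, θ) = (17.3700, 18.7400, 132.2000°), ρ = 3.49
go_straight(5.04): x += 5.04·cos θ, y += 5.04·sin θ → (13.9845, 22.4737, 132.2000°)
turn_right(99.1°): centre at ρ to the right, rotate −99.1° → (14.6640, 27.7416, 33.1000°)
turn_left(50.8°): centre at ρ to the left, rotate +50.8° → (16.2284, 30.2944, 83.9000°)
turn_right(87.0°): centre at ρ to the right, rotate −87.0° → (19.8874, 33.4084, -3.1000° ≡ 356.9000°)

(19.8874, 33.4084, 356.9000°)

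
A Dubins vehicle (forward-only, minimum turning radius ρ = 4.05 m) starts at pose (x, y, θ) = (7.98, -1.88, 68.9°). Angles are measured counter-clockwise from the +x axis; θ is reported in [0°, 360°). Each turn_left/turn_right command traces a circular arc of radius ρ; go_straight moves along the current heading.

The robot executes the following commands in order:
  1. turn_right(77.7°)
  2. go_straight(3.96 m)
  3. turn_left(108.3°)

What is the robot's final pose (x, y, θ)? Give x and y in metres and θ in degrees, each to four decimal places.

(20.9055, 4.7293, 99.5000°)

set_pose: (x, y, θ) = (7.9800, -1.8800, 68.9000°), ρ = 4.05
turn_right(77.7°): centre at ρ to the right, rotate −77.7° → (12.3781, 0.6643, -8.8000° ≡ 351.2000°)
go_straight(3.96): x += 3.96·cos θ, y += 3.96·sin θ → (16.2914, 0.0585, 351.2000°)
turn_left(108.3°): centre at ρ to the left, rotate +108.3° → (20.9055, 4.7293, 459.5000° ≡ 99.5000°)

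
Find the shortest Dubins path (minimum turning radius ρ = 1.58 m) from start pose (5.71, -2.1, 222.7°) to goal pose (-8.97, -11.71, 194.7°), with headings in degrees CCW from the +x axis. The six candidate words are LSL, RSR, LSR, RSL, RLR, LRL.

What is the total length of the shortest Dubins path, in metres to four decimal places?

17.5559 m

Let ψ = atan2(Δy, Δx) = atan2(-9.61, -14.68) = -146.7900° be the start→goal bearing.
Normalize: d = |goal − start| / ρ = 17.545783/1.58 = 11.104926, α = (θ_start − ψ) mod 360° = 9.4900° = 0.165631 rad, β = (θ_goal − ψ) mod 360° = 341.4900° = 5.960124 rad.
Common terms: sin α = 0.164875, cos α = 0.986315, sin β = -0.317471, cos β = 0.948268, cos(α−β) = 0.882948, d² = 123.319380. Work in radians in the unit-radius frame; every candidate has L = ρ·(t + p + q).
LSL: p² = 2 + d² − 2cos(α−β) + 2d(sin α − sin β) = 134.266309; p = √p² = 11.587334; φ = atan2(cos β − cos α, d + sin α − sin β) = -0.003283 rad; t = (φ − α) mod 2π = 6.114271 rad, q = (β − φ) mod 2π = 5.963407 rad → L = 1.58·(6.114271 + 11.587334 + 5.963407) = 1.58·23.665012 = 37.390720 m
RSR: p² = 2 + d² − 2cos(α−β) + 2d(sin β − sin α) = 112.840660; p = √p² = 10.622648; φ = atan2(cos α − cos β, d − sin α + sin β) = 0.003582 rad; t = (α − φ) mod 2π = 0.162049 rad, q = (φ − β) mod 2π = 0.326643 rad → L = 1.58·(0.162049 + 10.622648 + 0.326643) = 1.58·11.111341 = 17.555918 m
LSR: p² = d² − 2 + 2cos(α−β) + 2d(sin α + sin β) = 119.696134; p = √p² = 10.940573; φ = atan2(−cos α − cos β, d + sin α + sin β) − atan2(−2, p) = 0.005976 rad; t = (φ − α) mod 2π = 6.123531 rad, q = (φ − β) mod 2π = 0.329037 rad → L = 1.58·(6.123531 + 10.940573 + 0.329037) = 1.58·17.393141 = 27.481162 m
RSL: p² = d² − 2 + 2cos(α−β) − 2d(sin α + sin β) = 126.474417; p = √p² = 11.246085; φ = atan2(cos α + cos β, d − sin α − sin β) − atan2(2, p) = -0.005814 rad; t = (α − φ) mod 2π = 0.171445 rad, q = (β − φ) mod 2π = 5.965938 rad → L = 1.58·(0.171445 + 11.246085 + 5.965938) = 1.58·17.383467 = 27.465878 m
RLR: c = (6 − d² + 2cos(α−β) + 2d(sin α − sin β))/8 = -13.105083, |c| > 1 → infeasible
LRL: c = (6 − d² + 2cos(α−β) − 2d(sin α − sin β))/8 = -15.783289, |c| > 1 → infeasible
Shortest: RSR with L = 17.555918 m ≈ 17.5559 m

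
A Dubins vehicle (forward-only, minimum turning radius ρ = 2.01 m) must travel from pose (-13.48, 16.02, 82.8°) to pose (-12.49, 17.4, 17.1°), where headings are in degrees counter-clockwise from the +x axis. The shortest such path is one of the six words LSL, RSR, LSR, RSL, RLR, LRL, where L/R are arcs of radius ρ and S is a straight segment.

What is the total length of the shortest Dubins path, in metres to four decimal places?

14.4294 m

Let ψ = atan2(Δy, Δx) = atan2(1.38, 0.99) = 54.3447° be the start→goal bearing.
Normalize: d = |goal − start| / ρ = 1.698382/2.01 = 0.844966, α = (θ_start − ψ) mod 360° = 28.4553° = 0.496639 rad, β = (θ_goal − ψ) mod 360° = 322.7553° = 5.633143 rad.
Common terms: sin α = 0.476473, cos α = 0.879189, sin β = -0.605220, cos β = 0.796058, cos(α−β) = 0.411514, d² = 0.713967. Work in radians in the unit-radius frame; every candidate has L = ρ·(t + p + q).
LSL: p² = 2 + d² − 2cos(α−β) + 2d(sin α − sin β) = 3.718927; p = √p² = 1.928452; φ = atan2(cos β − cos α, d + sin α − sin β) = -0.043121 rad; t = (φ − α) mod 2π = 5.743425 rad, q = (β − φ) mod 2π = 5.676264 rad → L = 2.01·(5.743425 + 1.928452 + 5.676264) = 2.01·13.348141 = 26.829764 m
RSR: p² = 2 + d² − 2cos(α−β) + 2d(sin β − sin α) = 0.062951; p = √p² = 0.250900; φ = atan2(cos α − cos β, d − sin α + sin β) = 2.803880 rad; t = (α − φ) mod 2π = 3.975945 rad, q = (φ − β) mod 2π = 3.453922 rad → L = 2.01·(3.975945 + 0.250900 + 3.453922) = 2.01·7.680766 = 15.438340 m
LSR: p² = d² − 2 + 2cos(α−β) + 2d(sin α + sin β) = -0.680577 < 0 → infeasible
RSL: p² = d² − 2 + 2cos(α−β) − 2d(sin α + sin β) = -0.245431 < 0 → infeasible
RLR: c = (6 − d² + 2cos(α−β) + 2d(sin α − sin β))/8 = 0.992131; p = 2π − arccos c = 6.157653 rad; φ = atan2(cos α − cos β, d − sin α + sin β) = 2.803880 rad; t = (α − φ + p/2) mod 2π = 0.771586 rad, q = (α − β − t + p) mod 2π = 0.249563 rad → L = 2.01·(0.771586 + 6.157653 + 0.249563) = 2.01·7.178802 = 14.429393 m
LRL: c = (6 − d² + 2cos(α−β) − 2d(sin α − sin β))/8 = 0.535134; p = 2π − arccos c = 5.277055 rad; φ = atan2(cos β − cos α, d + sin α − sin β) = -0.043121 rad; t = (φ − α + p/2) mod 2π = 2.098768 rad, q = (β − α − t + p) mod 2π = 2.031606 rad → L = 2.01·(2.098768 + 5.277055 + 2.031606) = 2.01·9.407430 = 18.908934 m
Shortest: RLR with L = 14.429393 m ≈ 14.4294 m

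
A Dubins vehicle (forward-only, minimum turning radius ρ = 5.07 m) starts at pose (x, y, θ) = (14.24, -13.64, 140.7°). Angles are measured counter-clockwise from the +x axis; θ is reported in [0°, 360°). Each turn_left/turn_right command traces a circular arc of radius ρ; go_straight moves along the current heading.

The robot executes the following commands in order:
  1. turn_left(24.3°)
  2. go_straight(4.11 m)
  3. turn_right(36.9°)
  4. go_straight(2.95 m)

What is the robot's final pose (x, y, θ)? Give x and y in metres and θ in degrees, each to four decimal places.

set_pose: (x, y, θ) = (14.2400, -13.6400, 140.7000°), ρ = 5.07
turn_left(24.3°): centre at ρ to the left, rotate +24.3° → (12.3410, -12.6661, 165.0000°)
go_straight(4.11): x += 4.11·cos θ, y += 4.11·sin θ → (8.3710, -11.6024, 165.0000°)
turn_right(36.9°): centre at ρ to the right, rotate −36.9° → (5.6935, -9.8335, 128.1000°)
go_straight(2.95): x += 2.95·cos θ, y += 2.95·sin θ → (3.8732, -7.5120, 128.1000°)

(3.8732, -7.5120, 128.1000°)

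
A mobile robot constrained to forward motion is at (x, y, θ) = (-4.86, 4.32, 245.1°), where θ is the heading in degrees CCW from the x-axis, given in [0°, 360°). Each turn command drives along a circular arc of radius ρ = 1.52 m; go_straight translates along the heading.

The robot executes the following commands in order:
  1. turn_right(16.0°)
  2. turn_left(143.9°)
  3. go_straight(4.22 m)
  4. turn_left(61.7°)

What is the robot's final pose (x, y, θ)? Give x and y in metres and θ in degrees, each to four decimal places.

(1.6371, 3.5178, 74.7000°)

set_pose: (x, y, θ) = (-4.8600, 4.3200, 245.1000°), ρ = 1.52
turn_right(16.0°): centre at ρ to the right, rotate −16.0° → (-5.0898, 3.9648, 229.1000°)
turn_left(143.9°): centre at ρ to the left, rotate +143.9° → (-3.5990, 1.4885, 373.0000° ≡ 13.0000°)
go_straight(4.22): x += 4.22·cos θ, y += 4.22·sin θ → (0.5129, 2.4378, 13.0000°)
turn_left(61.7°): centre at ρ to the left, rotate +61.7° → (1.6371, 3.5178, 74.7000°)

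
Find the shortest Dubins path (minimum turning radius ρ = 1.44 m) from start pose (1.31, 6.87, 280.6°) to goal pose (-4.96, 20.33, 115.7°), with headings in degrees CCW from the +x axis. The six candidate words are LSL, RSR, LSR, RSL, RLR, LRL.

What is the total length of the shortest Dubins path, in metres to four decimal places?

18.9323 m

Let ψ = atan2(Δy, Δx) = atan2(13.46, -6.27) = 114.9773° be the start→goal bearing.
Normalize: d = |goal − start| / ρ = 14.848720/1.44 = 10.311611, α = (θ_start − ψ) mod 360° = 165.6227° = 2.890662 rad, β = (θ_goal − ψ) mod 360° = 0.7227° = 0.012614 rad.
Common terms: sin α = 0.248306, cos α = -0.968682, sin β = 0.012614, cos β = 0.999920, cos(α−β) = -0.965473, d² = 106.329331. Work in radians in the unit-radius frame; every candidate has L = ρ·(t + p + q).
LSL: p² = 2 + d² − 2cos(α−β) + 2d(sin α − sin β) = 115.121000; p = √p² = 10.729445; φ = atan2(cos β − cos α, d + sin α − sin β) = 0.184522 rad; t = (φ − α) mod 2π = 3.577045 rad, q = (β − φ) mod 2π = 6.111277 rad → L = 1.44·(3.577045 + 10.729445 + 6.111277) = 1.44·20.417768 = 29.401586 m
RSR: p² = 2 + d² − 2cos(α−β) + 2d(sin β − sin α) = 105.399552; p = √p² = 10.266428; φ = atan2(cos α − cos β, d − sin α + sin β) = -0.192946 rad; t = (α − φ) mod 2π = 3.083608 rad, q = (φ − β) mod 2π = 6.077625 rad → L = 1.44·(3.083608 + 10.266428 + 6.077625) = 1.44·19.427662 = 27.975833 m
LSR: p² = d² − 2 + 2cos(α−β) + 2d(sin α + sin β) = 107.779382; p = √p² = 10.381685; φ = atan2(−cos α − cos β, d + sin α + sin β) − atan2(−2, p) = 0.187361 rad; t = (φ − α) mod 2π = 3.579884 rad, q = (φ − β) mod 2π = 0.174747 rad → L = 1.44·(3.579884 + 10.381685 + 0.174747) = 1.44·14.136316 = 20.356294 m
RSL: p² = d² − 2 + 2cos(α−β) − 2d(sin α + sin β) = 97.017388; p = √p² = 9.849741; φ = atan2(cos α + cos β, d − sin α − sin β) − atan2(2, p) = -0.197219 rad; t = (α − φ) mod 2π = 3.087881 rad, q = (β − φ) mod 2π = 0.209834 rad → L = 1.44·(3.087881 + 9.849741 + 0.209834) = 1.44·13.147456 = 18.932336 m
RLR: c = (6 − d² + 2cos(α−β) + 2d(sin α − sin β))/8 = -12.174944, |c| > 1 → infeasible
LRL: c = (6 − d² + 2cos(α−β) − 2d(sin α − sin β))/8 = -13.390125, |c| > 1 → infeasible
Shortest: RSL with L = 18.932336 m ≈ 18.9323 m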